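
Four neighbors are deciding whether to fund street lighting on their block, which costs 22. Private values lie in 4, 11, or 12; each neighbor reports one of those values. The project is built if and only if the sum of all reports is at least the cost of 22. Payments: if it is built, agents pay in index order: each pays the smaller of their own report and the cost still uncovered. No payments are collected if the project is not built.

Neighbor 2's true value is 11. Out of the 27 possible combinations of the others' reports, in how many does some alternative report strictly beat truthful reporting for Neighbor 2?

26

Others report (4, 4, 11): truth gives 0; report 4 gives 7 > 0. Violating.
Others report (4, 4, 12): truth gives 0; report 4 gives 7 > 0. Violating.
Others report (4, 11, 4): truth gives 0; report 4 gives 7 > 0. Violating.
Others report (4, 11, 11): truth gives 0; report 4 gives 7 > 0. Violating.
Others report (4, 4, 4): truth gives 0; no alternative beats it.
(Checking all 27 profiles: 26 have a profitable deviation, 1 does not.)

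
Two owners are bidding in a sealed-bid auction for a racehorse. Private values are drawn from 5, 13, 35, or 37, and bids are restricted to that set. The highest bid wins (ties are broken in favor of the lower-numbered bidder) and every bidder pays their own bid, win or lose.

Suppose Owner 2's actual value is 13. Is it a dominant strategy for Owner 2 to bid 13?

No

Consider the case where Owner 1 bids 13.
Truthful bid 13: loses but pays 13, utility -13.
Bid 5 instead: loses but pays 5, utility -5.
Since -5 > -13, bidding 5 is strictly better here, so truthful bidding is not dominant.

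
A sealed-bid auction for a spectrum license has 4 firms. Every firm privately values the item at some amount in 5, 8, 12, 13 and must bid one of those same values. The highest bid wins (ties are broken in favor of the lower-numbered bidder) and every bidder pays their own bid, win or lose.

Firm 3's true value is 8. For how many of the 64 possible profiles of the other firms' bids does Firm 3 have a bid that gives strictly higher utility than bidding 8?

Others bid (5, 5, 12): truth gives -8; bid 12 gives -4 > -8. Violating.
Others bid (5, 5, 13): truth gives -8; bid 5 gives -5 > -8. Violating.
Others bid (5, 8, 5): truth gives -8; bid 12 gives -4 > -8. Violating.
Others bid (5, 8, 8): truth gives -8; bid 12 gives -4 > -8. Violating.
Others bid (5, 5, 5): truth gives 0; no alternative beats it.
Others bid (5, 5, 8): truth gives 0; no alternative beats it.
(Checking all 64 profiles: 62 have a profitable deviation, 2 do not.)

62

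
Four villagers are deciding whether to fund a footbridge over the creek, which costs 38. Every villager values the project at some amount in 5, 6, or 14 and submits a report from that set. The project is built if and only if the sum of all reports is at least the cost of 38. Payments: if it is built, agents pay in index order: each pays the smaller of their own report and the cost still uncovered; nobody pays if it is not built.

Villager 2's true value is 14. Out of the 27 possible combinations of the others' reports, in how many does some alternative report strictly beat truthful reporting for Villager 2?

Others report (5, 14, 14): truth gives 0; report 5 gives 9 > 0. Violating.
Others report (6, 14, 14): truth gives 0; report 5 gives 9 > 0. Violating.
Others report (14, 5, 14): truth gives 0; report 5 gives 9 > 0. Violating.
Others report (14, 6, 14): truth gives 0; report 5 gives 9 > 0. Violating.
Others report (5, 5, 5): truth gives 0; no alternative beats it.
Others report (5, 5, 6): truth gives 0; no alternative beats it.
(Checking all 27 profiles: 7 have a profitable deviation, 20 do not.)

7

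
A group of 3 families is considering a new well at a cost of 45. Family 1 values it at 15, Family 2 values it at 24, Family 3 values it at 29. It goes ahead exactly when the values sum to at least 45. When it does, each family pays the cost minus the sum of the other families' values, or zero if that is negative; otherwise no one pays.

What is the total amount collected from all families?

7

Total value 68 ≥ cost 45, so it is built.
Family 1: others sum to 53; max(0, 45 - 53) = 0.
Family 2: others sum to 44; max(0, 45 - 44) = 1.
Family 3: others sum to 39; max(0, 45 - 39) = 6.
Total collected = 0 + 1 + 6 = 7.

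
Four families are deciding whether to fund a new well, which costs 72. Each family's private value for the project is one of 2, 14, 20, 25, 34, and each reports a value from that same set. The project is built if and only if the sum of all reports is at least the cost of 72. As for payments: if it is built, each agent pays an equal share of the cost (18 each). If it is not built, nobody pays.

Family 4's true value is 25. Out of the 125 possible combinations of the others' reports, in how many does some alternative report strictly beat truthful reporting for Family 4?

13

Others report (2, 2, 34): truth gives 0; report 34 gives 7 > 0. Violating.
Others report (2, 14, 25): truth gives 0; report 34 gives 7 > 0. Violating.
Others report (2, 20, 20): truth gives 0; report 34 gives 7 > 0. Violating.
Others report (2, 25, 14): truth gives 0; report 34 gives 7 > 0. Violating.
Others report (2, 2, 2): truth gives 0; no alternative beats it.
Others report (2, 2, 14): truth gives 0; no alternative beats it.
(Checking all 125 profiles: 13 have a profitable deviation, 112 do not.)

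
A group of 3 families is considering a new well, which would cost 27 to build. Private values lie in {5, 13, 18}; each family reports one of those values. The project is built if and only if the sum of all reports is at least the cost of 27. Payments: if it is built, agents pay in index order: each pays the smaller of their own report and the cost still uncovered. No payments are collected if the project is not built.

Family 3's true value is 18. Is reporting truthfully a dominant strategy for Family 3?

Yes

Check each profile of the others' reports and compare truth against every alternative report.
Others report (5, 5): truth gives 1, best alternative gives 0.
Others report (13, 18): truth gives 18, best alternative gives 18.
Others report (18, 13): truth gives 18, best alternative gives 18.
Others report (18, 18): truth gives 18, best alternative gives 18.
Others report (13, 13): truth gives 17, best alternative gives 17.
Others report (5, 18): truth gives 14, best alternative gives 14.
(Remaining 3 profiles checked similarly; truth is weakly best in each.)
In every case the truthful report is at least as good as any alternative, so it is a dominant strategy.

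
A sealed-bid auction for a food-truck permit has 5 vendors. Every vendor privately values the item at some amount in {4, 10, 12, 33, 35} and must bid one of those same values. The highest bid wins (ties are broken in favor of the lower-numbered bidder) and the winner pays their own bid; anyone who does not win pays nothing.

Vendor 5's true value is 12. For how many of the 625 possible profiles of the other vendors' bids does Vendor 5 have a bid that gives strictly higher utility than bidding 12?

Others bid (4, 4, 4, 4): truth gives 0; bid 10 gives 2 > 0. Violating.
Others bid (4, 4, 4, 10): truth gives 0; no alternative beats it.
Others bid (4, 4, 4, 12): truth gives 0; no alternative beats it.
(Checking all 625 profiles: 1 has a profitable deviation, 624 do not.)

1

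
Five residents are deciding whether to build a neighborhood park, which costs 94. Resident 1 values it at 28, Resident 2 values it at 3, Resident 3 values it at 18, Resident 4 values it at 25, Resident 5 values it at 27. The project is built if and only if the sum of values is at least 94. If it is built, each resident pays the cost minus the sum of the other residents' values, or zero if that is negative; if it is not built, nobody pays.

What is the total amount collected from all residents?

Total value 101 ≥ cost 94, so it is built.
Resident 1: others sum to 73; max(0, 94 - 73) = 21.
Resident 2: others sum to 98; max(0, 94 - 98) = 0.
Resident 3: others sum to 83; max(0, 94 - 83) = 11.
Resident 4: others sum to 76; max(0, 94 - 76) = 18.
Resident 5: others sum to 74; max(0, 94 - 74) = 20.
Total collected = 21 + 0 + 11 + 18 + 20 = 70.

70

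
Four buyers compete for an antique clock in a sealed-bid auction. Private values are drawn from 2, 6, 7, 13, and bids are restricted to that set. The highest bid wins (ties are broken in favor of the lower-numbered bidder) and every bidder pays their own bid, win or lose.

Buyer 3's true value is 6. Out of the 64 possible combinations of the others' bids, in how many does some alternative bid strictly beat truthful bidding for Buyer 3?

Others bid (2, 2, 7): truth gives -6; bid 7 gives -1 > -6. Violating.
Others bid (2, 2, 13): truth gives -6; bid 2 gives -2 > -6. Violating.
Others bid (2, 6, 2): truth gives -6; bid 7 gives -1 > -6. Violating.
Others bid (2, 6, 6): truth gives -6; bid 7 gives -1 > -6. Violating.
Others bid (2, 2, 2): truth gives 0; no alternative beats it.
Others bid (2, 2, 6): truth gives 0; no alternative beats it.
(Checking all 64 profiles: 62 have a profitable deviation, 2 do not.)

62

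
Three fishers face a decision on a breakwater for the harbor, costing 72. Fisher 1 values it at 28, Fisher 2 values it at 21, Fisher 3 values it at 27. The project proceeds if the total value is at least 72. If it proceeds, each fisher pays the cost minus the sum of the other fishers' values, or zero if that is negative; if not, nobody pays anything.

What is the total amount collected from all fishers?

Total value 76 ≥ cost 72, so it is built.
Fisher 1: others sum to 48; max(0, 72 - 48) = 24.
Fisher 2: others sum to 55; max(0, 72 - 55) = 17.
Fisher 3: others sum to 49; max(0, 72 - 49) = 23.
Total collected = 24 + 17 + 23 = 64.

64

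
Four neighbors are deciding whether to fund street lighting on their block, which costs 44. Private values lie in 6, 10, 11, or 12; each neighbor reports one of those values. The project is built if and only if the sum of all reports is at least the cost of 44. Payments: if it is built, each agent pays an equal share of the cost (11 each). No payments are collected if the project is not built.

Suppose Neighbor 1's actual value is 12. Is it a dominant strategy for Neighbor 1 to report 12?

Check each profile of the others' reports and compare truth against every alternative report.
Others report (10, 10, 12): truth gives 1, best alternative gives 0.
Others report (10, 11, 11): truth gives 1, best alternative gives 0.
Others report (10, 12, 10): truth gives 1, best alternative gives 0.
Others report (11, 10, 11): truth gives 1, best alternative gives 0.
Others report (11, 11, 10): truth gives 1, best alternative gives 0.
Others report (12, 10, 10): truth gives 1, best alternative gives 0.
(Remaining 58 profiles checked similarly; truth is weakly best in each.)
In every case the truthful report is at least as good as any alternative, so it is a dominant strategy.

Yes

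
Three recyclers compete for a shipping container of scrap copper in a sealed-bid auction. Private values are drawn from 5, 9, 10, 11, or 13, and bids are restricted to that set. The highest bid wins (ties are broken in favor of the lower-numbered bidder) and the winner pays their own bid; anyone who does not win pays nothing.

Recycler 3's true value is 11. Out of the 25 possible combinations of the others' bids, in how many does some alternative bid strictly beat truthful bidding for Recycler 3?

4

Others bid (5, 5): truth gives 0; bid 9 gives 2 > 0. Violating.
Others bid (5, 9): truth gives 0; bid 10 gives 1 > 0. Violating.
Others bid (9, 5): truth gives 0; bid 10 gives 1 > 0. Violating.
Others bid (9, 9): truth gives 0; bid 10 gives 1 > 0. Violating.
Others bid (5, 10): truth gives 0; no alternative beats it.
Others bid (5, 11): truth gives 0; no alternative beats it.
(Checking all 25 profiles: 4 have a profitable deviation, 21 do not.)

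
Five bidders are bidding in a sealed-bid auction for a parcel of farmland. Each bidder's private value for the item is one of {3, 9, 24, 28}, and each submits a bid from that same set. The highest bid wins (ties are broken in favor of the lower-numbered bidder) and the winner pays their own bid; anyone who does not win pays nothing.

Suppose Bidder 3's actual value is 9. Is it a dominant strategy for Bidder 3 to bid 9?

Yes

Check each profile of the others' bids and compare truth against every alternative bid.
Others bid (3, 3, 3, 3): truth gives 0, best alternative gives 0.
Others bid (3, 3, 3, 9): truth gives 0, best alternative gives 0.
Others bid (3, 3, 3, 24): truth gives 0, best alternative gives 0.
Others bid (3, 3, 3, 28): truth gives 0, best alternative gives 0.
Others bid (3, 3, 9, 3): truth gives 0, best alternative gives 0.
Others bid (3, 3, 9, 9): truth gives 0, best alternative gives 0.
(Remaining 250 profiles checked similarly; truth is weakly best in each.)
In every case the truthful bid is at least as good as any alternative, so it is a dominant strategy.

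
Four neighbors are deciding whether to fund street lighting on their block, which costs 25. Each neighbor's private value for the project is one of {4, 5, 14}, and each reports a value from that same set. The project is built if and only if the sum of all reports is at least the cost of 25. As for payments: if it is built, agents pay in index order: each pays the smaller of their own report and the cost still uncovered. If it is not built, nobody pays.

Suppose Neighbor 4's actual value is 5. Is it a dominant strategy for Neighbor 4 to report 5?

Check each profile of the others' reports and compare truth against every alternative report.
Others report (4, 14, 14): truth gives 5, best alternative gives 5.
Others report (5, 14, 14): truth gives 5, best alternative gives 5.
Others report (14, 4, 14): truth gives 5, best alternative gives 5.
Others report (14, 5, 14): truth gives 5, best alternative gives 5.
Others report (14, 14, 4): truth gives 5, best alternative gives 5.
Others report (14, 14, 5): truth gives 5, best alternative gives 5.
(Remaining 21 profiles checked similarly; truth is weakly best in each.)
In every case the truthful report is at least as good as any alternative, so it is a dominant strategy.

Yes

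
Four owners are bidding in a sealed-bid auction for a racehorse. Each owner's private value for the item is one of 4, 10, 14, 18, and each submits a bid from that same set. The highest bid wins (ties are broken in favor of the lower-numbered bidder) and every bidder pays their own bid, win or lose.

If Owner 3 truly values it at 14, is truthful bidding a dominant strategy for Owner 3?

No

Consider the case where Owner 1 bids 4, Owner 2 bids 4 and Owner 4 bids 4.
Truthful bid 14: wins, pays 14, utility 14 - 14 = 0.
Bid 10 instead: wins, pays 10, utility 14 - 10 = 4.
Since 4 > 0, bidding 10 is strictly better here, so truthful bidding is not dominant.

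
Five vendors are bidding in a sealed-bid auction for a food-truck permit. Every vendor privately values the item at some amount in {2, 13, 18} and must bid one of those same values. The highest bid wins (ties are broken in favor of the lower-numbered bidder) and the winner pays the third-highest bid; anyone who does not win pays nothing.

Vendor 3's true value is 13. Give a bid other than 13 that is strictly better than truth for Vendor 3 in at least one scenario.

Suppose Vendor 1 bids 2, Vendor 2 bids 2, Vendor 4 bids 2 and Vendor 5 bids 18.
Bid 13: loses, pays 0, utility 0.
Bid 18: wins, pays 2, utility 13 - 2 = 11.
So bidding 18 beats truth here (11 > 0).

18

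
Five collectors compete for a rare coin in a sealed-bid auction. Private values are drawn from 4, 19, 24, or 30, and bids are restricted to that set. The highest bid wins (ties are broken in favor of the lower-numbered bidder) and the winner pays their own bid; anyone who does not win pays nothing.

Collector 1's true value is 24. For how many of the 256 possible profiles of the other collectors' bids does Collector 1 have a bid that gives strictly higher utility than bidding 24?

16

Others bid (4, 4, 4, 4): truth gives 0; bid 4 gives 20 > 0. Violating.
Others bid (4, 4, 4, 19): truth gives 0; bid 19 gives 5 > 0. Violating.
Others bid (4, 4, 19, 4): truth gives 0; bid 19 gives 5 > 0. Violating.
Others bid (4, 4, 19, 19): truth gives 0; bid 19 gives 5 > 0. Violating.
Others bid (4, 4, 4, 24): truth gives 0; no alternative beats it.
Others bid (4, 4, 4, 30): truth gives 0; no alternative beats it.
(Checking all 256 profiles: 16 have a profitable deviation, 240 do not.)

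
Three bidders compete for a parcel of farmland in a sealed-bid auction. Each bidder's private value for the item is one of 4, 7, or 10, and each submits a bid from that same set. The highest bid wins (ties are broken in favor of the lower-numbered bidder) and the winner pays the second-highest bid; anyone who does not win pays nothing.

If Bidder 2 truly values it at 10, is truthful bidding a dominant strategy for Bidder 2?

Check each profile of the others' bids and compare truth against every alternative bid.
Others bid (7, 4): truth gives 3, best alternative gives 0.
Others bid (7, 7): truth gives 3, best alternative gives 0.
Others bid (4, 4): truth gives 6, best alternative gives 6.
Others bid (4, 7): truth gives 3, best alternative gives 3.
Others bid (4, 10): truth gives 0, best alternative gives 0.
Others bid (7, 10): truth gives 0, best alternative gives 0.
(Remaining 3 profiles checked similarly; truth is weakly best in each.)
In every case the truthful bid is at least as good as any alternative, so it is a dominant strategy.

Yes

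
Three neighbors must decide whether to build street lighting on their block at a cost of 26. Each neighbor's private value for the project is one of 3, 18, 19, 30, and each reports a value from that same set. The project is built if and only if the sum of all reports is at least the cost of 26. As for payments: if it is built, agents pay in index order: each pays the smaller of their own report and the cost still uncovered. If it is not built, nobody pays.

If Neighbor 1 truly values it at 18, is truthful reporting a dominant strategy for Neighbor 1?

No

Consider the case where Neighbor 2 reports 3 and Neighbor 3 reports 30.
Truthful report 18: project built, pays 18, utility 18 - 18 = 0.
Report 3 instead: project built, pays 3, utility 18 - 3 = 15.
Since 15 > 0, reporting 3 is strictly better here, so truthful reporting is not dominant.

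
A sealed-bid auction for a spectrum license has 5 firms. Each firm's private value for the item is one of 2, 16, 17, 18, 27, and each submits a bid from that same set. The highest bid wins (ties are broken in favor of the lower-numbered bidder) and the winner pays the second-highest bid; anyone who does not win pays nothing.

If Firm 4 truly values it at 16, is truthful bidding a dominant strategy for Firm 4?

Check each profile of the others' bids and compare truth against every alternative bid.
Others bid (2, 2, 2, 2): truth gives 14, best alternative gives 14.
Others bid (2, 2, 2, 16): truth gives 0, best alternative gives 0.
Others bid (2, 2, 2, 17): truth gives 0, best alternative gives 0.
Others bid (2, 2, 2, 18): truth gives 0, best alternative gives 0.
Others bid (2, 2, 2, 27): truth gives 0, best alternative gives 0.
Others bid (2, 2, 16, 2): truth gives 0, best alternative gives 0.
(Remaining 619 profiles checked similarly; truth is weakly best in each.)
In every case the truthful bid is at least as good as any alternative, so it is a dominant strategy.

Yes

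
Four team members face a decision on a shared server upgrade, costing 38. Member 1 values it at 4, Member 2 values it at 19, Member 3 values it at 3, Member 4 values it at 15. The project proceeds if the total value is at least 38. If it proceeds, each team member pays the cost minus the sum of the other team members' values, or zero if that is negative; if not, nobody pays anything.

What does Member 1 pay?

1

Total value 41 ≥ cost 38, so the project is built.
The other team members' values sum to 37.
Cost minus that sum is 38 - 37 = 1.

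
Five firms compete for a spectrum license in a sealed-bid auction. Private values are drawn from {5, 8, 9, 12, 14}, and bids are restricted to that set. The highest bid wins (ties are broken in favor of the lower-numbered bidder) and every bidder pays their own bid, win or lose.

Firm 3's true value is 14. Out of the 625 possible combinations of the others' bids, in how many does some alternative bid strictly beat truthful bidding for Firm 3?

369

Others bid (5, 5, 5, 5): truth gives 0; bid 8 gives 6 > 0. Violating.
Others bid (5, 5, 5, 8): truth gives 0; bid 8 gives 6 > 0. Violating.
Others bid (5, 5, 5, 9): truth gives 0; bid 9 gives 5 > 0. Violating.
Others bid (5, 5, 5, 12): truth gives 0; bid 12 gives 2 > 0. Violating.
Others bid (5, 5, 5, 14): truth gives 0; no alternative beats it.
Others bid (5, 5, 8, 14): truth gives 0; no alternative beats it.
(Checking all 625 profiles: 369 have a profitable deviation, 256 do not.)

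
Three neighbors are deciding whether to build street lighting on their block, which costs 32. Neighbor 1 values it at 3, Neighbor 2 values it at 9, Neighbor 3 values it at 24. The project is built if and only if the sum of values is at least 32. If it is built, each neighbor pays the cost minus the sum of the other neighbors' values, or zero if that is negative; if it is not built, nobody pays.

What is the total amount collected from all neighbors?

25

Total value 36 ≥ cost 32, so it is built.
Neighbor 1: others sum to 33; max(0, 32 - 33) = 0.
Neighbor 2: others sum to 27; max(0, 32 - 27) = 5.
Neighbor 3: others sum to 12; max(0, 32 - 12) = 20.
Total collected = 0 + 5 + 20 = 25.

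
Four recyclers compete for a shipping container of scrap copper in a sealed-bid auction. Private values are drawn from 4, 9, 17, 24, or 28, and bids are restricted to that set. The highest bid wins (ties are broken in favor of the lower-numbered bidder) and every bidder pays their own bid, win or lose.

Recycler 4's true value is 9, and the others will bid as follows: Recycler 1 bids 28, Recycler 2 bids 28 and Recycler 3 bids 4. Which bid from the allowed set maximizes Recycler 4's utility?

4

Bid 4: loses but pays 4, utility -4.
Bid 9: loses but pays 9, utility -9.
Bid 17: loses but pays 17, utility -17.
Bid 24: loses but pays 24, utility -24.
Bid 28: loses but pays 28, utility -28.
The best choice is 4 with utility -4.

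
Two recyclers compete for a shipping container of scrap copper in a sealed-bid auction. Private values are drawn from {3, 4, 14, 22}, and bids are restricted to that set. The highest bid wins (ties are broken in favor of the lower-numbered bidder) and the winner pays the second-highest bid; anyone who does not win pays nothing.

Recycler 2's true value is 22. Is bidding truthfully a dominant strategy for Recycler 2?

Check each profile of the others' bids and compare truth against every alternative bid.
Others bid (14): truth gives 8, best alternative gives 0.
Others bid (3): truth gives 19, best alternative gives 19.
Others bid (4): truth gives 18, best alternative gives 18.
Others bid (22): truth gives 0, best alternative gives 0.
In every case the truthful bid is at least as good as any alternative, so it is a dominant strategy.

Yes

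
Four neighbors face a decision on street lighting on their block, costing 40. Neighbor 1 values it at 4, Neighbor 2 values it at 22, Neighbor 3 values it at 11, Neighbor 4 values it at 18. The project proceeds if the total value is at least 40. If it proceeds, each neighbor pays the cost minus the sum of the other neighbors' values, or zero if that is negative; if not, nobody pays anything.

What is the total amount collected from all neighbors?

10

Total value 55 ≥ cost 40, so it is built.
Neighbor 1: others sum to 51; max(0, 40 - 51) = 0.
Neighbor 2: others sum to 33; max(0, 40 - 33) = 7.
Neighbor 3: others sum to 44; max(0, 40 - 44) = 0.
Neighbor 4: others sum to 37; max(0, 40 - 37) = 3.
Total collected = 0 + 7 + 0 + 3 = 10.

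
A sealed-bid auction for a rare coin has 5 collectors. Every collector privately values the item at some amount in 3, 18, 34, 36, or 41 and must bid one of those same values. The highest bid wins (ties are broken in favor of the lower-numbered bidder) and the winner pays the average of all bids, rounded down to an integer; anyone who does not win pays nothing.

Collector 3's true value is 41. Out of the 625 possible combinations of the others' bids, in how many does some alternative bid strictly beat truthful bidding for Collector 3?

144

Others bid (3, 3, 3, 3): truth gives 31; bid 18 gives 35 > 31. Violating.
Others bid (3, 3, 3, 18): truth gives 28; bid 18 gives 32 > 28. Violating.
Others bid (3, 3, 3, 34): truth gives 25; bid 34 gives 26 > 25. Violating.
Others bid (3, 3, 3, 36): truth gives 24; bid 36 gives 25 > 24. Violating.
Others bid (3, 3, 3, 41): truth gives 23; no alternative beats it.
Others bid (3, 3, 18, 41): truth gives 20; no alternative beats it.
(Checking all 625 profiles: 144 have a profitable deviation, 481 do not.)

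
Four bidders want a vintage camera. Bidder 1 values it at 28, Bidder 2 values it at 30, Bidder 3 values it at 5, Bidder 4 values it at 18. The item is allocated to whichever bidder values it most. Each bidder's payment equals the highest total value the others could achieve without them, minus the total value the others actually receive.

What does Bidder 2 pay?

28

Bidder 2 has the highest value and receives the item.
Without Bidder 2, the item would go to the next-highest value, 28, so the others could achieve 28.
With Bidder 2 present and winning, the others receive nothing, so their total is 0.
Payment = 28 - 0 = 28.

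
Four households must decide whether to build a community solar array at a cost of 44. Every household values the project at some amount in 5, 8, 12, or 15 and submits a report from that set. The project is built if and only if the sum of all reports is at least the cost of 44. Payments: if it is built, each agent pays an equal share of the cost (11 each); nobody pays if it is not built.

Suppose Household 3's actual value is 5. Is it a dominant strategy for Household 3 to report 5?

Yes

Check each profile of the others' reports and compare truth against every alternative report.
Others report (8, 15, 15): truth gives 0, best alternative gives -6.
Others report (12, 12, 12): truth gives 0, best alternative gives -6.
Others report (15, 8, 15): truth gives 0, best alternative gives -6.
Others report (15, 15, 8): truth gives 0, best alternative gives -6.
Others report (12, 12, 15): truth gives -6, best alternative gives -6.
Others report (12, 15, 12): truth gives -6, best alternative gives -6.
(Remaining 58 profiles checked similarly; truth is weakly best in each.)
In every case the truthful report is at least as good as any alternative, so it is a dominant strategy.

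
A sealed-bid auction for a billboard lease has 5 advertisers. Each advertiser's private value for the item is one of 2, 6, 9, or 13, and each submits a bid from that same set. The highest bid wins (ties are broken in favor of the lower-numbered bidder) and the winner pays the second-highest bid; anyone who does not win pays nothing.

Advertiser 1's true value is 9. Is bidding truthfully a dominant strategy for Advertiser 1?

Check each profile of the others' bids and compare truth against every alternative bid.
Others bid (2, 2, 2, 2): truth gives 7, best alternative gives 7.
Others bid (2, 2, 2, 6): truth gives 3, best alternative gives 3.
Others bid (2, 2, 6, 2): truth gives 3, best alternative gives 3.
Others bid (2, 2, 6, 6): truth gives 3, best alternative gives 3.
Others bid (2, 6, 2, 2): truth gives 3, best alternative gives 3.
Others bid (2, 6, 2, 6): truth gives 3, best alternative gives 3.
(Remaining 250 profiles checked similarly; truth is weakly best in each.)
In every case the truthful bid is at least as good as any alternative, so it is a dominant strategy.

Yes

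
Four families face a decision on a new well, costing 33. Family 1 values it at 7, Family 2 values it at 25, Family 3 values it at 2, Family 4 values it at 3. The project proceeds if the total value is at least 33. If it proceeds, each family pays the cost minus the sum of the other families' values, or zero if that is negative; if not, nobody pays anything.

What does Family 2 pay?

Total value 37 ≥ cost 33, so the project is built.
The other families' values sum to 12.
Cost minus that sum is 33 - 12 = 21.

21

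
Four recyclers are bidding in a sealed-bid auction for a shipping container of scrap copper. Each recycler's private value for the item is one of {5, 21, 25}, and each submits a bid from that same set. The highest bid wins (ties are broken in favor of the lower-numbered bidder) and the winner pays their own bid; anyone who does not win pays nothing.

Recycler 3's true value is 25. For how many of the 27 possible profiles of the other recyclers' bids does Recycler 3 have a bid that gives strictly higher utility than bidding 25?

2

Others bid (5, 5, 5): truth gives 0; bid 21 gives 4 > 0. Violating.
Others bid (5, 5, 21): truth gives 0; bid 21 gives 4 > 0. Violating.
Others bid (5, 5, 25): truth gives 0; no alternative beats it.
Others bid (5, 21, 5): truth gives 0; no alternative beats it.
(Checking all 27 profiles: 2 have a profitable deviation, 25 do not.)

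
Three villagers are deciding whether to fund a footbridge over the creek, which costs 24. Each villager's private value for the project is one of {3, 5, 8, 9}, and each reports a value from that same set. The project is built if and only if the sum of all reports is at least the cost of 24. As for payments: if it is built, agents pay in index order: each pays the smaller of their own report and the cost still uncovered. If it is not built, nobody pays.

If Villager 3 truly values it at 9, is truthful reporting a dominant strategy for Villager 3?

Yes

Check each profile of the others' reports and compare truth against every alternative report.
Others report (9, 9): truth gives 3, best alternative gives 3.
Others report (8, 9): truth gives 2, best alternative gives 2.
Others report (9, 8): truth gives 2, best alternative gives 2.
Others report (8, 8): truth gives 1, best alternative gives 1.
Others report (3, 3): truth gives 0, best alternative gives 0.
Others report (3, 5): truth gives 0, best alternative gives 0.
(Remaining 10 profiles checked similarly; truth is weakly best in each.)
In every case the truthful report is at least as good as any alternative, so it is a dominant strategy.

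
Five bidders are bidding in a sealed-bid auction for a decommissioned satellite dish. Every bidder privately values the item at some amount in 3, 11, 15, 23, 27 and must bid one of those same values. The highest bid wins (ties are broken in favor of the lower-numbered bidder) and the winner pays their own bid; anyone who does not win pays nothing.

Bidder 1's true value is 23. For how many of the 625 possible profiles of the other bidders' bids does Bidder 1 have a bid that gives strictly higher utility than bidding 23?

Others bid (3, 3, 3, 3): truth gives 0; bid 3 gives 20 > 0. Violating.
Others bid (3, 3, 3, 11): truth gives 0; bid 11 gives 12 > 0. Violating.
Others bid (3, 3, 3, 15): truth gives 0; bid 15 gives 8 > 0. Violating.
Others bid (3, 3, 11, 3): truth gives 0; bid 11 gives 12 > 0. Violating.
Others bid (3, 3, 3, 23): truth gives 0; no alternative beats it.
Others bid (3, 3, 3, 27): truth gives 0; no alternative beats it.
(Checking all 625 profiles: 81 have a profitable deviation, 544 do not.)

81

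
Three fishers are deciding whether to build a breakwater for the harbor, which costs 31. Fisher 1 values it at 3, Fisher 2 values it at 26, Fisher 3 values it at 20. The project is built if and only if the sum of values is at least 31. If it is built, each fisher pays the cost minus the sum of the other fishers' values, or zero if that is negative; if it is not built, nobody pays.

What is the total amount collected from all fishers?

Total value 49 ≥ cost 31, so it is built.
Fisher 1: others sum to 46; max(0, 31 - 46) = 0.
Fisher 2: others sum to 23; max(0, 31 - 23) = 8.
Fisher 3: others sum to 29; max(0, 31 - 29) = 2.
Total collected = 0 + 8 + 2 = 10.

10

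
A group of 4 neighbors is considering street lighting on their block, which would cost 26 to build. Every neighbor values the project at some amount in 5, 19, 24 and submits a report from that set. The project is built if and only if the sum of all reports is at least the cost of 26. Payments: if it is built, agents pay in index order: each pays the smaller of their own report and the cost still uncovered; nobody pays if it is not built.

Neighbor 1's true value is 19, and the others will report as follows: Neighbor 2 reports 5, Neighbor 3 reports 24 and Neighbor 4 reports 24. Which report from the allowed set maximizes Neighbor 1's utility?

Report 5: project built, pays 5, utility 19 - 5 = 14.
Report 19: project built, pays 19, utility 19 - 19 = 0.
Report 24: project built, pays 24, utility 19 - 24 = -5.
The best choice is 5 with utility 14.

5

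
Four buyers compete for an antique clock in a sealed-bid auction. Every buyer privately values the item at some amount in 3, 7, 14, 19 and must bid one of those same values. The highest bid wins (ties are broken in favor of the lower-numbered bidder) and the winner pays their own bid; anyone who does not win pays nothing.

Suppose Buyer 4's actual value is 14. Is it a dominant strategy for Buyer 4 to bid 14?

Consider the case where Buyer 1 bids 3, Buyer 2 bids 3 and Buyer 3 bids 3.
Truthful bid 14: wins, pays 14, utility 14 - 14 = 0.
Bid 7 instead: wins, pays 7, utility 14 - 7 = 7.
Since 7 > 0, bidding 7 is strictly better here, so truthful bidding is not dominant.

No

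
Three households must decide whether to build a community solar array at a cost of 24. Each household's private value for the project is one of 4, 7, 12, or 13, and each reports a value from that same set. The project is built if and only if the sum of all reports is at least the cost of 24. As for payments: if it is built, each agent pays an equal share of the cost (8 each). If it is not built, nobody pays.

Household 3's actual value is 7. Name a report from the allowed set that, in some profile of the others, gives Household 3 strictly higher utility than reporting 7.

Suppose Household 1 reports 4 and Household 2 reports 13.
Report 7: project built, pays 8, utility 7 - 8 = -1.
Report 4: project not built, utility 0.
So reporting 4 beats truth here (0 > -1).

4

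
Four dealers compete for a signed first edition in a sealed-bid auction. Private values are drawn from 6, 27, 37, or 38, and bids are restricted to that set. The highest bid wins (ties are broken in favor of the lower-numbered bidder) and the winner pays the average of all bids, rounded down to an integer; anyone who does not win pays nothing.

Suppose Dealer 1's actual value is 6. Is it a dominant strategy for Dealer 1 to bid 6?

Check each profile of the others' bids and compare truth against every alternative bid.
Others bid (27, 27, 27): truth gives 0, best alternative gives -21.
Others bid (6, 27, 27): truth gives 0, best alternative gives -15.
Others bid (27, 6, 27): truth gives 0, best alternative gives -15.
Others bid (27, 27, 6): truth gives 0, best alternative gives -15.
Others bid (6, 6, 27): truth gives 0, best alternative gives -10.
Others bid (6, 27, 6): truth gives 0, best alternative gives -10.
(Remaining 58 profiles checked similarly; truth is weakly best in each.)
In every case the truthful bid is at least as good as any alternative, so it is a dominant strategy.

Yes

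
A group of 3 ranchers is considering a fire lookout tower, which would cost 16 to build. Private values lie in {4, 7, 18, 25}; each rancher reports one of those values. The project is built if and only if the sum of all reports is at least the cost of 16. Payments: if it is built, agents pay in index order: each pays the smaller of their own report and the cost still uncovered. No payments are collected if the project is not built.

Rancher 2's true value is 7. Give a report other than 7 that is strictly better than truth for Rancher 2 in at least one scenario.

4

Suppose Rancher 1 reports 4 and Rancher 3 reports 18.
Report 7: project built, pays 7, utility 7 - 7 = 0.
Report 4: project built, pays 4, utility 7 - 4 = 3.
So reporting 4 beats truth here (3 > 0).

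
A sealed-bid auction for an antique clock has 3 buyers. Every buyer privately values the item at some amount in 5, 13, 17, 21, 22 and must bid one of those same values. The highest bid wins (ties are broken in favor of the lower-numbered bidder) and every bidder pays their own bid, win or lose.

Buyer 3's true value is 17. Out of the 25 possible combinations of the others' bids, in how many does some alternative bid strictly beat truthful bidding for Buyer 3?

22

Others bid (5, 5): truth gives 0; bid 13 gives 4 > 0. Violating.
Others bid (5, 17): truth gives -17; bid 21 gives -4 > -17. Violating.
Others bid (5, 21): truth gives -17; bid 5 gives -5 > -17. Violating.
Others bid (5, 22): truth gives -17; bid 5 gives -5 > -17. Violating.
Others bid (5, 13): truth gives 0; no alternative beats it.
Others bid (13, 5): truth gives 0; no alternative beats it.
(Checking all 25 profiles: 22 have a profitable deviation, 3 do not.)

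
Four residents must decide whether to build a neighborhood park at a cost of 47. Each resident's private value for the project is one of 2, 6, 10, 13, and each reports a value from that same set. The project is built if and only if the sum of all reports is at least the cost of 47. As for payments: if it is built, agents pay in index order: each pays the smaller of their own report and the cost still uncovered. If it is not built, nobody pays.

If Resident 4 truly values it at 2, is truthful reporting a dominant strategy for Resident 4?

Yes

Check each profile of the others' reports and compare truth against every alternative report.
Others report (2, 2, 2): truth gives 0, best alternative gives 0.
Others report (2, 2, 6): truth gives 0, best alternative gives 0.
Others report (2, 2, 10): truth gives 0, best alternative gives 0.
Others report (2, 2, 13): truth gives 0, best alternative gives 0.
Others report (2, 6, 2): truth gives 0, best alternative gives 0.
Others report (2, 6, 6): truth gives 0, best alternative gives 0.
(Remaining 58 profiles checked similarly; truth is weakly best in each.)
In every case the truthful report is at least as good as any alternative, so it is a dominant strategy.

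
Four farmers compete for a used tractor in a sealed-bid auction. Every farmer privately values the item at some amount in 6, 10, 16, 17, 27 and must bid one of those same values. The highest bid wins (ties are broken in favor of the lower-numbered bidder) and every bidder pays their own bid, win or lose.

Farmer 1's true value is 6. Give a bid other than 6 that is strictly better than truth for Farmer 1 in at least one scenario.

10

Suppose Farmer 2 bids 6, Farmer 3 bids 6 and Farmer 4 bids 10.
Bid 6: loses but pays 6, utility -6.
Bid 10: wins, pays 10, utility 6 - 10 = -4.
So bidding 10 beats truth here (-4 > -6).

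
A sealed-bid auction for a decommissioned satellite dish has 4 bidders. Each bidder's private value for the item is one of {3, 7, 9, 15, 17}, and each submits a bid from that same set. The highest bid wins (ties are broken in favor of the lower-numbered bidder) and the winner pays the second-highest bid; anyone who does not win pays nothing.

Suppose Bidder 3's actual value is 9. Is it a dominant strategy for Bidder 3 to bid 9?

Check each profile of the others' bids and compare truth against every alternative bid.
Others bid (3, 3, 3): truth gives 6, best alternative gives 6.
Others bid (3, 3, 7): truth gives 2, best alternative gives 2.
Others bid (3, 7, 3): truth gives 2, best alternative gives 2.
Others bid (3, 7, 7): truth gives 2, best alternative gives 2.
Others bid (7, 3, 3): truth gives 2, best alternative gives 2.
Others bid (7, 3, 7): truth gives 2, best alternative gives 2.
(Remaining 119 profiles checked similarly; truth is weakly best in each.)
In every case the truthful bid is at least as good as any alternative, so it is a dominant strategy.

Yes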